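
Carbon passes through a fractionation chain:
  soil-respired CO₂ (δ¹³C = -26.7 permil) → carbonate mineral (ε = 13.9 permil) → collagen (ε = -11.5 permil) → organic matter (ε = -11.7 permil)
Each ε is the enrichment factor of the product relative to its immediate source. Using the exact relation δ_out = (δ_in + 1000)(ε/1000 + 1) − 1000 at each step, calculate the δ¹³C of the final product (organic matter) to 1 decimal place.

step 1: δ = (-26.70 + 1000)·(13.9/1000 + 1) − 1000 = -13.17 permil
step 2: δ = (-13.17 + 1000)·(-11.5/1000 + 1) − 1000 = -24.52 permil
step 3: δ = (-24.52 + 1000)·(-11.7/1000 + 1) − 1000 = -35.93 permil

-35.9 permil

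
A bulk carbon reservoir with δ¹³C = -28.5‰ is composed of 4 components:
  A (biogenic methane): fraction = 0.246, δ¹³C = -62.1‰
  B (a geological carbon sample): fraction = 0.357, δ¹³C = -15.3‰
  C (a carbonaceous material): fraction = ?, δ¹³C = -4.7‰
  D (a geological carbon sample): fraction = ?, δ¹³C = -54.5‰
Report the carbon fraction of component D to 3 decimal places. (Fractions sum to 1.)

0.118

Let f_D and f_C be the unknown fractions; fractions sum to 1 so f_D + f_C = 0.397.
Mass balance: Σ fᵢ·δᵢ = δ_bulk ⇒ f_D·(-54.5) + f_C·(-4.7) = -28.5 − (-20.739) = -7.761
Substitute f_C = 0.397 − f_D:
f_D·(-54.5 − -4.7) = -7.761 − 0.397×(-4.7) = -5.895
f_D = -5.895 / -49.8 = 0.1184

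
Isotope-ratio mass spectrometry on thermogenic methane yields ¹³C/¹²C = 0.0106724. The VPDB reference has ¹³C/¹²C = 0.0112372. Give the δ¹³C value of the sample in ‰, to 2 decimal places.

-50.26‰

δ¹³C = (R_sample / R_standard − 1) × 1000
R_sample / R_standard = 0.0106724 / 0.0112372 = 0.949738
δ¹³C = (0.949738 − 1) × 1000 = -50.262‰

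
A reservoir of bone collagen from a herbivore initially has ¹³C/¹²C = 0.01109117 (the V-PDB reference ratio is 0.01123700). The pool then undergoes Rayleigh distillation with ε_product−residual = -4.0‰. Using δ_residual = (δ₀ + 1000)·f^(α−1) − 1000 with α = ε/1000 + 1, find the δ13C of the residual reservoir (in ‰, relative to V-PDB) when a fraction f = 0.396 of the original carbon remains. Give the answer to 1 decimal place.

δ₀ = (0.01109117/0.01123700 − 1)×1000 = (0.987022 − 1)×1000 = -12.978‰
α − 1 = ε/1000 = -0.0040
f^(α−1) = 0.396^(-0.0040) = 1.003712
δ_res = (-12.978 + 1000) × 1.003712 − 1000 = 990.686 − 1000 = -9.31‰

-9.3‰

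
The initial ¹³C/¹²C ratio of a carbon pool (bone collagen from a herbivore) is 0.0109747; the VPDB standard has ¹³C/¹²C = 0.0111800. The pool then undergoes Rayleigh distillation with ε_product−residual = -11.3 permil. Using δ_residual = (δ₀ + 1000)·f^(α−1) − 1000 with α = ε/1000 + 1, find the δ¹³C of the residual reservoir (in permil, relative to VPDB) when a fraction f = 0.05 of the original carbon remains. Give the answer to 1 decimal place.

15.4 permil

δ₀ = (0.0109747/0.0111800 − 1)×1000 = (0.981637 − 1)×1000 = -18.363 permil
α − 1 = ε/1000 = -0.0113
f^(α−1) = 0.05^(-0.0113) = 1.034431
δ_res = (-18.363 + 1000) × 1.034431 − 1000 = 1015.436 − 1000 = 15.44 permil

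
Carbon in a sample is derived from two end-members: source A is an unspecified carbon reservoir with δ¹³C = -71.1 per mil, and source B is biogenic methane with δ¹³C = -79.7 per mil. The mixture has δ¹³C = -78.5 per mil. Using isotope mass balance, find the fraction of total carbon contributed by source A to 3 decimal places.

0.140

δ_mix = f_A·δ_A + (1 − f_A)·δ_B  ⇒  f_A = (δ_mix − δ_B)/(δ_A − δ_B)
f_A = (-78.5 − (-79.7)) / (-71.1 − (-79.7))
f_A = 1.2 / 8.6 = 0.1395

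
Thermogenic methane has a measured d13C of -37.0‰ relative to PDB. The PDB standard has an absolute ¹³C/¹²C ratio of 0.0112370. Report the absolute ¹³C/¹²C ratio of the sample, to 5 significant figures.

R_sample = R_standard × (d13C/1000 + 1)
R_sample = 0.0112370 × (-37.0/1000 + 1) = 0.0112370 × 0.963000
R_sample = 0.0108212

0.010821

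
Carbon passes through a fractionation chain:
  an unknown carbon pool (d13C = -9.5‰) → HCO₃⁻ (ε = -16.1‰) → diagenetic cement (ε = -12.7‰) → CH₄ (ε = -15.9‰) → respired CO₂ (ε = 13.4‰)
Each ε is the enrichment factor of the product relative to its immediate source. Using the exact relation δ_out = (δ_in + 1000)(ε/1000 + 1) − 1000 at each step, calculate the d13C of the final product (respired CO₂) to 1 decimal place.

step 1: δ = (-9.50 + 1000)·(-16.1/1000 + 1) − 1000 = -25.45‰
step 2: δ = (-25.45 + 1000)·(-12.7/1000 + 1) − 1000 = -37.82‰
step 3: δ = (-37.82 + 1000)·(-15.9/1000 + 1) − 1000 = -53.12‰
step 4: δ = (-53.12 + 1000)·(13.4/1000 + 1) − 1000 = -40.43‰

-40.4‰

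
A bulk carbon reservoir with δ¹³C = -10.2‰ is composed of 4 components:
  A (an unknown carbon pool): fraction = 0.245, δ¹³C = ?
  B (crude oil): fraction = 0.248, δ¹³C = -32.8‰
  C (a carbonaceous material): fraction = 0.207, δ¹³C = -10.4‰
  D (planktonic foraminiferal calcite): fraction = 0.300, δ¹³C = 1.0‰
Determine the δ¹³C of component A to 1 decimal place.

-0.9‰

Isotope mass balance: δ_bulk = Σ fᵢ·δᵢ.
-10.2 = 0.245×δ_A + 0.248×(-32.8) + 0.207×(-10.4) + 0.300×(1.0)
0.245·δ_A = -10.2 − (-9.987) = -0.213
δ_A = -0.213 / 0.245 = -0.87‰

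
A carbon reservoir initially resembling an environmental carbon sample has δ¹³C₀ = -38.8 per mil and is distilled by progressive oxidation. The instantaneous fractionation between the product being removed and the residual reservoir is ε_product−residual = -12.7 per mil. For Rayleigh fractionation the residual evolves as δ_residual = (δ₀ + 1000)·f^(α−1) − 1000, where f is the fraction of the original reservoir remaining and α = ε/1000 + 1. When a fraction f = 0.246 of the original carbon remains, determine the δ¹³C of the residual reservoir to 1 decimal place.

-21.5 per mil

Rayleigh residual: δ_res = (δ₀ + 1000)·f^(α−1) − 1000
α = ε/1000 + 1 = 0.98730, so α − 1 = -0.01270
f^(α−1) = 0.246^(-0.01270) = 1.017970
δ_res = (-38.8 + 1000) × 1.017970 − 1000 = 978.473 − 1000 = -21.53 per mil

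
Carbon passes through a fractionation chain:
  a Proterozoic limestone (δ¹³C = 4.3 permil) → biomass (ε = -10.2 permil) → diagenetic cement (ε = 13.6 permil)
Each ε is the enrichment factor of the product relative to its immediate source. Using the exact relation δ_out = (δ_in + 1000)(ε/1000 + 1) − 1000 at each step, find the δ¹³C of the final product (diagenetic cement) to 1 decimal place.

step 1: δ = (4.30 + 1000)·(-10.2/1000 + 1) − 1000 = -5.94 permil
step 2: δ = (-5.94 + 1000)·(13.6/1000 + 1) − 1000 = 7.58 permil

7.6 permil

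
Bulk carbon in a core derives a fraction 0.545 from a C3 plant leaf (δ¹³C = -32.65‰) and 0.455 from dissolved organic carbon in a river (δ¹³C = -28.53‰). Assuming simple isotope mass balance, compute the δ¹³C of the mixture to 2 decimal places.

-30.78‰

δ_mix = f_A·δ_A + f_B·δ_B
δ_mix = 0.545 × (-32.65) + 0.455 × (-28.53)
δ_mix = -17.794 + -12.981 = -30.775‰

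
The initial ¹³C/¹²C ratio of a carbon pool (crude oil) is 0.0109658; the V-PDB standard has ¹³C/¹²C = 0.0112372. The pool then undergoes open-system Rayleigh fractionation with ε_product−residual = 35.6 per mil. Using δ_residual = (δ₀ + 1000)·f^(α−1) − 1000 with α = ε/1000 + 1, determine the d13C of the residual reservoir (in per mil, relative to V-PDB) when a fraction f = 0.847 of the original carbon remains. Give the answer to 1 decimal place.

δ₀ = (0.0109658/0.0112372 − 1)×1000 = (0.975848 − 1)×1000 = -24.152 per mil
α − 1 = ε/1000 = 0.0356
f^(α−1) = 0.847^(0.0356) = 0.994106
δ_res = (-24.152 + 1000) × 0.994106 − 1000 = 970.096 − 1000 = -29.90 per mil

-29.9 per mil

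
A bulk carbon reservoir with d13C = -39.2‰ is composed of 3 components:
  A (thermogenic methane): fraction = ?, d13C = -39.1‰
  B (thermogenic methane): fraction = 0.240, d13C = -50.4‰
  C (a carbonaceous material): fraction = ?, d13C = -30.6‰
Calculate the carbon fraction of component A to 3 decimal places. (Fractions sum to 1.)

Let f_A and f_C be the unknown fractions; fractions sum to 1 so f_A + f_C = 0.760.
Mass balance: Σ fᵢ·δᵢ = δ_bulk ⇒ f_A·(-39.1) + f_C·(-30.6) = -39.2 − (-12.096) = -27.104
Substitute f_C = 0.760 − f_A:
f_A·(-39.1 − -30.6) = -27.104 − 0.760×(-30.6) = -3.848
f_A = -3.848 / -8.5 = 0.4527

0.453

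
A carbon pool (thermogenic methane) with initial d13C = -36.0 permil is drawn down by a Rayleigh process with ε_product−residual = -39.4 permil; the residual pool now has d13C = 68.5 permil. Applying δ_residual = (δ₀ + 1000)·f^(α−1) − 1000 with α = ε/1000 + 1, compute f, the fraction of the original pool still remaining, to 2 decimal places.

0.07

α − 1 = ε/1000 = -0.0394
(δ_res + 1000)/(δ₀ + 1000) = (68.5 + 1000)/(-36.0 + 1000) = 1068.5/964.0 = 1.108402
f = 1.108402^(1/-0.0394) = exp(ln(1.108402)/-0.0394) = exp(0.10292/-0.0394)
f = exp(-2.6122) = 0.0734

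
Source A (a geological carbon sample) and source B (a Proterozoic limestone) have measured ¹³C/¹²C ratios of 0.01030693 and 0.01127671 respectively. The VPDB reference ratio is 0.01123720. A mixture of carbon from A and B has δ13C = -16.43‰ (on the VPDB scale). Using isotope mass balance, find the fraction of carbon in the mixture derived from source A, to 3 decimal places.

δ_A = (0.01030693/0.01123720 − 1)×1000 = (0.917215 − 1)×1000 = -82.785‰
δ_B = (0.01127671/0.01123720 − 1)×1000 = (1.003516 − 1)×1000 = 3.516‰
f_A = (δ_mix − δ_B)/(δ_A − δ_B) = (-16.43 − (3.516))/(-82.785 − (3.516))
f_A = -19.946 / -86.301 = 0.2311

0.231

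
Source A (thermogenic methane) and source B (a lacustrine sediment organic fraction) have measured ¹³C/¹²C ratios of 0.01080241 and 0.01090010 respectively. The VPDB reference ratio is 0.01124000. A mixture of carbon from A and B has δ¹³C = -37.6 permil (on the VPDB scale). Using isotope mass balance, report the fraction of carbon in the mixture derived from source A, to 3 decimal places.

0.847

δ_A = (0.01080241/0.01124000 − 1)×1000 = (0.961069 − 1)×1000 = -38.931 permil
δ_B = (0.01090010/0.01124000 − 1)×1000 = (0.969760 − 1)×1000 = -30.240 permil
f_A = (δ_mix − δ_B)/(δ_A − δ_B) = (-37.6 − (-30.240))/(-38.931 − (-30.240))
f_A = -7.360 / -8.691 = 0.8468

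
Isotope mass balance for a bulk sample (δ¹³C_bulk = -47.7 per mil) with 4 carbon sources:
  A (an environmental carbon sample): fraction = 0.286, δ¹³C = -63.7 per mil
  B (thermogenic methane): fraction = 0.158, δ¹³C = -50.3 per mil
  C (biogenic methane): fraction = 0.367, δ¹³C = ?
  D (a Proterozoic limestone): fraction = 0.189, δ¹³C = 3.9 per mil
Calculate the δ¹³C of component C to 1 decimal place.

-60.7 per mil

Isotope mass balance: δ_bulk = Σ fᵢ·δᵢ.
-47.7 = 0.286×(-63.7) + 0.158×(-50.3) + 0.367×δ_C + 0.189×(3.9)
0.367·δ_C = -47.7 − (-25.428) = -22.272
δ_C = -22.272 / 0.367 = -60.69 per mil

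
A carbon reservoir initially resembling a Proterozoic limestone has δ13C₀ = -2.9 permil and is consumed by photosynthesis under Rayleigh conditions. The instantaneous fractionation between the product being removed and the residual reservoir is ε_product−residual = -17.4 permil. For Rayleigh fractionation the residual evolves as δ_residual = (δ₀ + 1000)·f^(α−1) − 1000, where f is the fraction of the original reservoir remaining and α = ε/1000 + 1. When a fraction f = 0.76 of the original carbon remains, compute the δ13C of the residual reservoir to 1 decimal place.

1.9 permil

Rayleigh residual: δ_res = (δ₀ + 1000)·f^(α−1) − 1000
α = ε/1000 + 1 = 0.98260, so α − 1 = -0.01740
f^(α−1) = 0.76^(-0.01740) = 1.004787
δ_res = (-2.9 + 1000) × 1.004787 − 1000 = 1001.873 − 1000 = 1.87 permil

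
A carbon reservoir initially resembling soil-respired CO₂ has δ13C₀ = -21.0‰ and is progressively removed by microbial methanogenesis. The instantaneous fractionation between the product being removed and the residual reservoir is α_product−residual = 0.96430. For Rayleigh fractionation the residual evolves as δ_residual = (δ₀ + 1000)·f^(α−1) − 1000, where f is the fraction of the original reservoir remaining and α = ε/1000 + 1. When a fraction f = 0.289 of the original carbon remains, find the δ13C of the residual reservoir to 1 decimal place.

Rayleigh residual: δ_res = (δ₀ + 1000)·f^(α−1) − 1000
α − 1 = -0.03570
f^(α−1) = 0.289^(-0.03570) = 1.045312
δ_res = (-21.0 + 1000) × 1.045312 − 1000 = 1023.360 − 1000 = 23.36‰

23.4‰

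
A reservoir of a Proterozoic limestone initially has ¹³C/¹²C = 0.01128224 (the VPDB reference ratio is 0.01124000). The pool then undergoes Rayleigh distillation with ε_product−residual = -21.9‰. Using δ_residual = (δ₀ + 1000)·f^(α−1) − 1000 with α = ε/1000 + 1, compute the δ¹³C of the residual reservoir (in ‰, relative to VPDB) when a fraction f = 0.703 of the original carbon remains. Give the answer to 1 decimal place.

11.5‰

δ₀ = (0.01128224/0.01124000 − 1)×1000 = (1.003758 − 1)×1000 = 3.758‰
α − 1 = ε/1000 = -0.0219
f^(α−1) = 0.703^(-0.0219) = 1.007747
δ_res = (3.758 + 1000) × 1.007747 − 1000 = 1011.535 − 1000 = 11.53‰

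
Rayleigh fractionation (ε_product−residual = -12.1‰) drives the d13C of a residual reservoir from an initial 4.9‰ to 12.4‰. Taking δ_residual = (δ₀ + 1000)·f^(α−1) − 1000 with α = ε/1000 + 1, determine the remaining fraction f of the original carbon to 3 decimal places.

α − 1 = ε/1000 = -0.0121
(δ_res + 1000)/(δ₀ + 1000) = (12.4 + 1000)/(4.9 + 1000) = 1012.4/1004.9 = 1.007463
f = 1.007463^(1/-0.0121) = exp(ln(1.007463)/-0.0121) = exp(0.00744/-0.0121)
f = exp(-0.6145) = 0.5409

0.541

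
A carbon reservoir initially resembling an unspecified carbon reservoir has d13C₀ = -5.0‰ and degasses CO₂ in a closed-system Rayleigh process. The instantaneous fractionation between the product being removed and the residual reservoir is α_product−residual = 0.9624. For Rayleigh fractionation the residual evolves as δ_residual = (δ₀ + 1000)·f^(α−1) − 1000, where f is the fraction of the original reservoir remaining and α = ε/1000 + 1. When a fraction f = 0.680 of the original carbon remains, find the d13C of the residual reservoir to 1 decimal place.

Rayleigh residual: δ_res = (δ₀ + 1000)·f^(α−1) − 1000
α − 1 = -0.03760
f^(α−1) = 0.680^(-0.03760) = 1.014607
δ_res = (-5.0 + 1000) × 1.014607 − 1000 = 1009.534 − 1000 = 9.53‰

9.5‰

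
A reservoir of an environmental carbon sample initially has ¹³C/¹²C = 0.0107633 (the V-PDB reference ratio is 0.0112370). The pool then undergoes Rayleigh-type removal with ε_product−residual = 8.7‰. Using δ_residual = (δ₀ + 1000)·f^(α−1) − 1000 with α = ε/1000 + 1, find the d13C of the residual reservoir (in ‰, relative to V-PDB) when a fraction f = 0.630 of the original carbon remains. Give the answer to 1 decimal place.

-46.0‰

δ₀ = (0.0107633/0.0112370 − 1)×1000 = (0.957845 − 1)×1000 = -42.155‰
α − 1 = ε/1000 = 0.0087
f^(α−1) = 0.630^(0.0087) = 0.995988
δ_res = (-42.155 + 1000) × 0.995988 − 1000 = 954.002 − 1000 = -46.00‰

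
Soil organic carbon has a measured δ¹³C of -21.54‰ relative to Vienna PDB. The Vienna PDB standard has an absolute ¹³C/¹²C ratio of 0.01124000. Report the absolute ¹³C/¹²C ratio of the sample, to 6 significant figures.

0.0109979

R_sample = R_standard × (δ¹³C/1000 + 1)
R_sample = 0.01124000 × (-21.54/1000 + 1) = 0.01124000 × 0.978460
R_sample = 0.0109979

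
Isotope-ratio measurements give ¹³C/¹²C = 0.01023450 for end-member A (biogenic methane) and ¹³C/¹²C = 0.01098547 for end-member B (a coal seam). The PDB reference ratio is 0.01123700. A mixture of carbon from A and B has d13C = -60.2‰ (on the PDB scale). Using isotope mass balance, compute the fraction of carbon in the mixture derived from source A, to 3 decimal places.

0.566

δ_A = (0.01023450/0.01123700 − 1)×1000 = (0.910786 − 1)×1000 = -89.214‰
δ_B = (0.01098547/0.01123700 − 1)×1000 = (0.977616 − 1)×1000 = -22.384‰
f_A = (δ_mix − δ_B)/(δ_A − δ_B) = (-60.2 − (-22.384))/(-89.214 − (-22.384))
f_A = -37.816 / -66.830 = 0.5659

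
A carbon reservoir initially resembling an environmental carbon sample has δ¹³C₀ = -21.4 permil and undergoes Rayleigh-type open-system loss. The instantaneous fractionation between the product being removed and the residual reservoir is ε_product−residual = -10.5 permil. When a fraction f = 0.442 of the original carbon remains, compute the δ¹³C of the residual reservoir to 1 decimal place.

Rayleigh residual: δ_res = (δ₀ + 1000)·f^(α−1) − 1000
α = ε/1000 + 1 = 0.98950, so α − 1 = -0.01050
f^(α−1) = 0.442^(-0.01050) = 1.008610
δ_res = (-21.4 + 1000) × 1.008610 − 1000 = 987.025 − 1000 = -12.97 permil

-13.0 permil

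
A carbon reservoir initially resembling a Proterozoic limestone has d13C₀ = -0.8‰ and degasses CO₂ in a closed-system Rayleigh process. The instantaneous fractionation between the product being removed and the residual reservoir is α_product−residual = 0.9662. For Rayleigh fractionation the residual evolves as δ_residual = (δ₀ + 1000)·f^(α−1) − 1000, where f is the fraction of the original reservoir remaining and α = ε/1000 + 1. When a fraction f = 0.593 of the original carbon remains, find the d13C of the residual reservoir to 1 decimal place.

17.0‰

Rayleigh residual: δ_res = (δ₀ + 1000)·f^(α−1) − 1000
α − 1 = -0.03380
f^(α−1) = 0.593^(-0.03380) = 1.017819
δ_res = (-0.8 + 1000) × 1.017819 − 1000 = 1017.005 − 1000 = 17.01‰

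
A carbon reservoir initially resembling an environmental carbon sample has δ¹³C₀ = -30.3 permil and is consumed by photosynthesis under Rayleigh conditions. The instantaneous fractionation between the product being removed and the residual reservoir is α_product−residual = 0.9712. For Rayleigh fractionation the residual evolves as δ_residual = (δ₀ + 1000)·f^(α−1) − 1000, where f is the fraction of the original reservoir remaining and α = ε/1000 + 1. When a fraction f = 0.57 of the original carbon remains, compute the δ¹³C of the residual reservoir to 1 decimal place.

Rayleigh residual: δ_res = (δ₀ + 1000)·f^(α−1) − 1000
α − 1 = -0.02880
f^(α−1) = 0.57^(-0.02880) = 1.016321
δ_res = (-30.3 + 1000) × 1.016321 − 1000 = 985.526 − 1000 = -14.47 permil

-14.5 permil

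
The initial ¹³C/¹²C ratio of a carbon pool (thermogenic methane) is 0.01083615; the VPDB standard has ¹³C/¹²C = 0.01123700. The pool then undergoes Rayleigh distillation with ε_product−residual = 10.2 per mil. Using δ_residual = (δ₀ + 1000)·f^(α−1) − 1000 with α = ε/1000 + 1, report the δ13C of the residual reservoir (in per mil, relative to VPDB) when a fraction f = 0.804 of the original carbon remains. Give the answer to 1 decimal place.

-37.8 per mil

δ₀ = (0.01083615/0.01123700 − 1)×1000 = (0.964328 − 1)×1000 = -35.672 per mil
α − 1 = ε/1000 = 0.0102
f^(α−1) = 0.804^(0.0102) = 0.997777
δ_res = (-35.672 + 1000) × 0.997777 − 1000 = 962.184 − 1000 = -37.82 per mil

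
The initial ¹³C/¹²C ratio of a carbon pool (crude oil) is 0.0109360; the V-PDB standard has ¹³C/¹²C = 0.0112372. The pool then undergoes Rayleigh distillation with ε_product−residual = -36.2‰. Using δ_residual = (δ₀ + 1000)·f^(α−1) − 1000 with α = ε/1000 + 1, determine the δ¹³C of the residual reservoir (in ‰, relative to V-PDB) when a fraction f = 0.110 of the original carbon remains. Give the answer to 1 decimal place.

δ₀ = (0.0109360/0.0112372 − 1)×1000 = (0.973196 − 1)×1000 = -26.804‰
α − 1 = ε/1000 = -0.0362
f^(α−1) = 0.110^(-0.0362) = 1.083182
δ_res = (-26.804 + 1000) × 1.083182 − 1000 = 1054.149 − 1000 = 54.15‰

54.1‰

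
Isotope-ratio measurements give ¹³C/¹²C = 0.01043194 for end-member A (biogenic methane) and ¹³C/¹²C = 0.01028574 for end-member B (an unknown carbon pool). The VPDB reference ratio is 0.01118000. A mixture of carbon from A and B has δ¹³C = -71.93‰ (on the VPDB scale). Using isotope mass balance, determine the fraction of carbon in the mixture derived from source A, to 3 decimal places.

0.616

δ_A = (0.01043194/0.01118000 − 1)×1000 = (0.933089 − 1)×1000 = -66.911‰
δ_B = (0.01028574/0.01118000 − 1)×1000 = (0.920013 − 1)×1000 = -79.987‰
f_A = (δ_mix − δ_B)/(δ_A − δ_B) = (-71.93 − (-79.987))/(-66.911 − (-79.987))
f_A = 8.057 / 13.077 = 0.6162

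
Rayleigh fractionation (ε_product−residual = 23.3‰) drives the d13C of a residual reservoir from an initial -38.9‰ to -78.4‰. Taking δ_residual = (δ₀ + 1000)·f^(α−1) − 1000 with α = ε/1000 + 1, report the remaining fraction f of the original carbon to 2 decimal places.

α − 1 = ε/1000 = 0.0233
(δ_res + 1000)/(δ₀ + 1000) = (-78.4 + 1000)/(-38.9 + 1000) = 921.6/961.1 = 0.958901
f = 0.958901^(1/0.0233) = exp(ln(0.958901)/0.0233) = exp(-0.04197/0.0233)
f = exp(-1.8012) = 0.1651

0.17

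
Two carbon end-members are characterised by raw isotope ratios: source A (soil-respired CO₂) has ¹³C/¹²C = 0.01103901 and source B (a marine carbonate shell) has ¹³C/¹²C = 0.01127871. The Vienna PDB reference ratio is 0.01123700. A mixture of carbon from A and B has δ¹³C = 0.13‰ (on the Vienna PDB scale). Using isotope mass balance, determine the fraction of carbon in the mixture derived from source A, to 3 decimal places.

0.168

δ_A = (0.01103901/0.01123700 − 1)×1000 = (0.982381 − 1)×1000 = -17.619‰
δ_B = (0.01127871/0.01123700 − 1)×1000 = (1.003712 − 1)×1000 = 3.712‰
f_A = (δ_mix − δ_B)/(δ_A − δ_B) = (0.13 − (3.712))/(-17.619 − (3.712))
f_A = -3.582 / -21.331 = 0.1679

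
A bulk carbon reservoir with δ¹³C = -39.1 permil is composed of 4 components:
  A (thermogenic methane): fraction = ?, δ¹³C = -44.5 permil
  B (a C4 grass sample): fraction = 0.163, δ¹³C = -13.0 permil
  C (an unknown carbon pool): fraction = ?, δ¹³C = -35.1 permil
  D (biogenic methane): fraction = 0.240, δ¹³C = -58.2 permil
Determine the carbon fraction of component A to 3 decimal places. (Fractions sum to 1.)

Let f_A and f_C be the unknown fractions; fractions sum to 1 so f_A + f_C = 0.597.
Mass balance: Σ fᵢ·δᵢ = δ_bulk ⇒ f_A·(-44.5) + f_C·(-35.1) = -39.1 − (-16.087) = -23.013
Substitute f_C = 0.597 − f_A:
f_A·(-44.5 − -35.1) = -23.013 − 0.597×(-35.1) = -2.058
f_A = -2.058 / -9.4 = 0.2190

0.219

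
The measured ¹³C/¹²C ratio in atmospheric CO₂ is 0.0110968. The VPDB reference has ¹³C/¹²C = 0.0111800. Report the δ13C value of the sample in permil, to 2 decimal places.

-7.44 permil

δ13C = (R_sample / R_standard − 1) × 1000
R_sample / R_standard = 0.0110968 / 0.0111800 = 0.992558
δ13C = (0.992558 − 1) × 1000 = -7.442 permil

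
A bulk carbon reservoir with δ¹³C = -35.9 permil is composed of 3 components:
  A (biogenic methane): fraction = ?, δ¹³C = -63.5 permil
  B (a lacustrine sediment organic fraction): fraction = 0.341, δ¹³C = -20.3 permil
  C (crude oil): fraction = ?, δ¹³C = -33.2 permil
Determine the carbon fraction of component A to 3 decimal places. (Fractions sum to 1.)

Let f_A and f_C be the unknown fractions; fractions sum to 1 so f_A + f_C = 0.659.
Mass balance: Σ fᵢ·δᵢ = δ_bulk ⇒ f_A·(-63.5) + f_C·(-33.2) = -35.9 − (-6.922) = -28.978
Substitute f_C = 0.659 − f_A:
f_A·(-63.5 − -33.2) = -28.978 − 0.659×(-33.2) = -7.099
f_A = -7.099 / -30.3 = 0.2343

0.234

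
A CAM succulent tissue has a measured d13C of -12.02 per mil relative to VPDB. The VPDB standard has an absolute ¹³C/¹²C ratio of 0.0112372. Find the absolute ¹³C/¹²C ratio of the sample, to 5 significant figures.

R_sample = R_standard × (d13C/1000 + 1)
R_sample = 0.0112372 × (-12.02/1000 + 1) = 0.0112372 × 0.987980
R_sample = 0.0111021

0.011102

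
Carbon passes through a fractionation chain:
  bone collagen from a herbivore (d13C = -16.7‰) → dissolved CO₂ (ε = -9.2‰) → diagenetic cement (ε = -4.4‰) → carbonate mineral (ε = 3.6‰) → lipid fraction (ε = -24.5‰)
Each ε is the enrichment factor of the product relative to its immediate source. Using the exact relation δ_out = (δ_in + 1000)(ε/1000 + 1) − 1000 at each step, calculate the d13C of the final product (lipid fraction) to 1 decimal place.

-50.4‰

step 1: δ = (-16.70 + 1000)·(-9.2/1000 + 1) − 1000 = -25.75‰
step 2: δ = (-25.75 + 1000)·(-4.4/1000 + 1) − 1000 = -30.03‰
step 3: δ = (-30.03 + 1000)·(3.6/1000 + 1) − 1000 = -26.54‰
step 4: δ = (-26.54 + 1000)·(-24.5/1000 + 1) − 1000 = -50.39‰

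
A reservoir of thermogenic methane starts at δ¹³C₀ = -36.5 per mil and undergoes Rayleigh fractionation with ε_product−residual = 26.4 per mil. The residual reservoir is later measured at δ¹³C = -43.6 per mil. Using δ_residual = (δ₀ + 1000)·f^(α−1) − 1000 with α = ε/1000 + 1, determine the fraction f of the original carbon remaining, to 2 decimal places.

0.76

α − 1 = ε/1000 = 0.0264
(δ_res + 1000)/(δ₀ + 1000) = (-43.6 + 1000)/(-36.5 + 1000) = 956.4/963.5 = 0.992631
f = 0.992631^(1/0.0264) = exp(ln(0.992631)/0.0264) = exp(-0.00740/0.0264)
f = exp(-0.2802) = 0.7557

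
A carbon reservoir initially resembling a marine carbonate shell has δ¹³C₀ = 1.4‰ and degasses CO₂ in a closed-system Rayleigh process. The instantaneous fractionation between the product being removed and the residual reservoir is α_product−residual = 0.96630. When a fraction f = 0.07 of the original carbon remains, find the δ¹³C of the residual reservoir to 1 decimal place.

Rayleigh residual: δ_res = (δ₀ + 1000)·f^(α−1) − 1000
α − 1 = -0.03370
f^(α−1) = 0.07^(-0.03370) = 1.093755
δ_res = (1.4 + 1000) × 1.093755 − 1000 = 1095.287 − 1000 = 95.29‰

95.3‰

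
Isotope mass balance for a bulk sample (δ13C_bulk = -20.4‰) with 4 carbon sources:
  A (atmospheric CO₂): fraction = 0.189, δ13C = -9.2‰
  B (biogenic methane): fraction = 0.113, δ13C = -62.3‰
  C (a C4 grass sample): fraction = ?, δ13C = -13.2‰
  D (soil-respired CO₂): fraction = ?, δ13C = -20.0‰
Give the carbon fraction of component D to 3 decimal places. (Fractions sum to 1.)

0.354

Let f_D and f_C be the unknown fractions; fractions sum to 1 so f_D + f_C = 0.698.
Mass balance: Σ fᵢ·δᵢ = δ_bulk ⇒ f_D·(-20.0) + f_C·(-13.2) = -20.4 − (-8.779) = -11.621
Substitute f_C = 0.698 − f_D:
f_D·(-20.0 − -13.2) = -11.621 − 0.698×(-13.2) = -2.408
f_D = -2.408 / -6.8 = 0.3541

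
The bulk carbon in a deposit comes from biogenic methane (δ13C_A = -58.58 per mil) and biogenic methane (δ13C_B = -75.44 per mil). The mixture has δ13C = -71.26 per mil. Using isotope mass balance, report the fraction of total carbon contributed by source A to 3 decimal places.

0.248

δ_mix = f_A·δ_A + (1 − f_A)·δ_B  ⇒  f_A = (δ_mix − δ_B)/(δ_A − δ_B)
f_A = (-71.26 − (-75.44)) / (-58.58 − (-75.44))
f_A = 4.18 / 16.86 = 0.2479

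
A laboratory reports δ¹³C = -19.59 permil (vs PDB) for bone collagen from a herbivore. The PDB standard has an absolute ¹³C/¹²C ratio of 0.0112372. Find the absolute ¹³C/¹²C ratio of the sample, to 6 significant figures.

R_sample = R_standard × (δ¹³C/1000 + 1)
R_sample = 0.0112372 × (-19.59/1000 + 1) = 0.0112372 × 0.980410
R_sample = 0.0110171

0.0110171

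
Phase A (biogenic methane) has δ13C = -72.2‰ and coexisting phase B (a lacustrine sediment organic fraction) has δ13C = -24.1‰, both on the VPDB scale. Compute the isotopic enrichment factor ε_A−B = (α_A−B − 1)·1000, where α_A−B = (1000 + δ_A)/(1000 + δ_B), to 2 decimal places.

-49.29‰

α_A−B = (1000 + -72.2) / (1000 + -24.1) = 927.8 / 975.9 = 0.950712
ε_A−B = (0.950712 − 1) × 1000 = -49.288‰
(The approximation ε ≈ δ_A − δ_B would give -48.1‰.)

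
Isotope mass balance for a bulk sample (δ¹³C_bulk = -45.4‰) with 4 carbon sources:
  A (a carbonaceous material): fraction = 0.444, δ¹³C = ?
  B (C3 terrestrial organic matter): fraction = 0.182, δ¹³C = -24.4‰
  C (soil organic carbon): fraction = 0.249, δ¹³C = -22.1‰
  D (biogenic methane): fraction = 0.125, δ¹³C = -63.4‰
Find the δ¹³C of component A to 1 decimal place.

Isotope mass balance: δ_bulk = Σ fᵢ·δᵢ.
-45.4 = 0.444×δ_A + 0.182×(-24.4) + 0.249×(-22.1) + 0.125×(-63.4)
0.444·δ_A = -45.4 − (-17.869) = -27.531
δ_A = -27.531 / 0.444 = -62.01‰

-62.0‰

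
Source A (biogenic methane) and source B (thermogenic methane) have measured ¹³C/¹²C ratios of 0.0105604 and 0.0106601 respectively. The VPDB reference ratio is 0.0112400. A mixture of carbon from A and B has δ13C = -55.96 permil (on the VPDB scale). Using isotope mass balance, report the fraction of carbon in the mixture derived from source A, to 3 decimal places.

0.492

δ_A = (0.0105604/0.0112400 − 1)×1000 = (0.939537 − 1)×1000 = -60.463 permil
δ_B = (0.0106601/0.0112400 − 1)×1000 = (0.948407 − 1)×1000 = -51.593 permil
f_A = (δ_mix − δ_B)/(δ_A − δ_B) = (-55.96 − (-51.593))/(-60.463 − (-51.593))
f_A = -4.367 / -8.870 = 0.4924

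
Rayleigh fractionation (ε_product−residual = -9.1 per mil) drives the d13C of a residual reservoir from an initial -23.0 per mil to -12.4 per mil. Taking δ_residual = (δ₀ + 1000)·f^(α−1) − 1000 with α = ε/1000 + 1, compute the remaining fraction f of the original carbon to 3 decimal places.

α − 1 = ε/1000 = -0.0091
(δ_res + 1000)/(δ₀ + 1000) = (-12.4 + 1000)/(-23.0 + 1000) = 987.6/977.0 = 1.010850
f = 1.010850^(1/-0.0091) = exp(ln(1.010850)/-0.0091) = exp(0.01079/-0.0091)
f = exp(-1.1858) = 0.3055

0.305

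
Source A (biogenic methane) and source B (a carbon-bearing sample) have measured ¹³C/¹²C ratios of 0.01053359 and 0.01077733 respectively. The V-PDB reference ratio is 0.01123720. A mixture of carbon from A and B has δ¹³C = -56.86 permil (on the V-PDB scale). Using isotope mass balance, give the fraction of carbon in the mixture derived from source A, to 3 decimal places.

0.735

δ_A = (0.01053359/0.01123720 − 1)×1000 = (0.937386 − 1)×1000 = -62.614 permil
δ_B = (0.01077733/0.01123720 − 1)×1000 = (0.959076 − 1)×1000 = -40.924 permil
f_A = (δ_mix − δ_B)/(δ_A − δ_B) = (-56.86 − (-40.924))/(-62.614 − (-40.924))
f_A = -15.936 / -21.690 = 0.7347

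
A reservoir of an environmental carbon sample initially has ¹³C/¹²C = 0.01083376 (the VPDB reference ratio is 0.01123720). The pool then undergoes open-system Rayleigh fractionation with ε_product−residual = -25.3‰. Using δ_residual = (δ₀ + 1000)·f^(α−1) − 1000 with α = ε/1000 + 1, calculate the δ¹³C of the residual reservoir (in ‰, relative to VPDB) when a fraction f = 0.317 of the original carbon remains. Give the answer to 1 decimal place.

-7.5‰

δ₀ = (0.01083376/0.01123720 − 1)×1000 = (0.964098 − 1)×1000 = -35.902‰
α − 1 = ε/1000 = -0.0253
f^(α−1) = 0.317^(-0.0253) = 1.029493
δ_res = (-35.902 + 1000) × 1.029493 − 1000 = 992.532 − 1000 = -7.47‰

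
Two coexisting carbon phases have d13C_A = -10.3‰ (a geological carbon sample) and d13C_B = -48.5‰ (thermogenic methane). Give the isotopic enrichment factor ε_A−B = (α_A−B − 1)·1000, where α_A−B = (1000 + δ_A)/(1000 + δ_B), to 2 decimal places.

40.15‰

α_A−B = (1000 + -10.3) / (1000 + -48.5) = 989.7 / 951.5 = 1.040147
ε_A−B = (1.040147 − 1) × 1000 = 40.147‰
(The approximation ε ≈ δ_A − δ_B would give 38.2‰.)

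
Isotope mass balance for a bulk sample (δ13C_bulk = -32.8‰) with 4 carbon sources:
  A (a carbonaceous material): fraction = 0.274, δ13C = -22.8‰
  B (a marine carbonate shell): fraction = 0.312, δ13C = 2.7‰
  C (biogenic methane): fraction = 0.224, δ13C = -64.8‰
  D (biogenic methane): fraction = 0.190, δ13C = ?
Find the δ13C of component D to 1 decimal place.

Isotope mass balance: δ_bulk = Σ fᵢ·δᵢ.
-32.8 = 0.274×(-22.8) + 0.312×(2.7) + 0.224×(-64.8) + 0.190×δ_D
0.190·δ_D = -32.8 − (-19.920) = -12.880
δ_D = -12.880 / 0.190 = -67.79‰

-67.8‰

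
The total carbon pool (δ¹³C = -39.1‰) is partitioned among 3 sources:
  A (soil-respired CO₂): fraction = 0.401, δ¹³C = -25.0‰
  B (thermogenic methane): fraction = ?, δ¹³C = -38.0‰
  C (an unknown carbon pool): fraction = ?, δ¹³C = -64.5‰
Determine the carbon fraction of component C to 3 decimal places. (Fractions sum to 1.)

Let f_C and f_B be the unknown fractions; fractions sum to 1 so f_C + f_B = 0.599.
Mass balance: Σ fᵢ·δᵢ = δ_bulk ⇒ f_C·(-64.5) + f_B·(-38.0) = -39.1 − (-10.025) = -29.075
Substitute f_B = 0.599 − f_C:
f_C·(-64.5 − -38.0) = -29.075 − 0.599×(-38.0) = -6.313
f_C = -6.313 / -26.5 = 0.2382

0.238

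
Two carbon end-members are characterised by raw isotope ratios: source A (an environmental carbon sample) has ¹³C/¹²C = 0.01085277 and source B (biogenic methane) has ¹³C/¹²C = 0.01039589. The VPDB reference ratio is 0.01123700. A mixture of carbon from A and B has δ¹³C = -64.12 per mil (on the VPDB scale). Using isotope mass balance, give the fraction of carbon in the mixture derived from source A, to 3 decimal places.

δ_A = (0.01085277/0.01123700 − 1)×1000 = (0.965807 − 1)×1000 = -34.193 per mil
δ_B = (0.01039589/0.01123700 − 1)×1000 = (0.925148 − 1)×1000 = -74.852 per mil
f_A = (δ_mix − δ_B)/(δ_A − δ_B) = (-64.12 − (-74.852))/(-34.193 − (-74.852))
f_A = 10.732 / 40.659 = 0.2640

0.264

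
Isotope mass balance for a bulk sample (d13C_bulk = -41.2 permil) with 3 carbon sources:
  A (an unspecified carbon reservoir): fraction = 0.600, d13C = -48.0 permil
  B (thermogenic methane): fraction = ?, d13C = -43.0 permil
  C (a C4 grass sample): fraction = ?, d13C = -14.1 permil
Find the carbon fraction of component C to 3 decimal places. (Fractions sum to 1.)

Let f_C and f_B be the unknown fractions; fractions sum to 1 so f_C + f_B = 0.400.
Mass balance: Σ fᵢ·δᵢ = δ_bulk ⇒ f_C·(-14.1) + f_B·(-43.0) = -41.2 − (-28.800) = -12.400
Substitute f_B = 0.400 − f_C:
f_C·(-14.1 − -43.0) = -12.400 − 0.400×(-43.0) = 4.800
f_C = 4.800 / 28.9 = 0.1661

0.166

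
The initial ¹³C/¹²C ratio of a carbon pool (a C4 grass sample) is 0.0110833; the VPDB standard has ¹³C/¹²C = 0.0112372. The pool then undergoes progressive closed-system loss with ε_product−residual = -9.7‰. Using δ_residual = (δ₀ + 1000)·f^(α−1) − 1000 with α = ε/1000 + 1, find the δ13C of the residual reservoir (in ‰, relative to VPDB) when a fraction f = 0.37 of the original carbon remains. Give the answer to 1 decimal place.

-4.1‰

δ₀ = (0.0110833/0.0112372 − 1)×1000 = (0.986304 − 1)×1000 = -13.696‰
α − 1 = ε/1000 = -0.0097
f^(α−1) = 0.37^(-0.0097) = 1.009691
δ_res = (-13.696 + 1000) × 1.009691 − 1000 = 995.863 − 1000 = -4.14‰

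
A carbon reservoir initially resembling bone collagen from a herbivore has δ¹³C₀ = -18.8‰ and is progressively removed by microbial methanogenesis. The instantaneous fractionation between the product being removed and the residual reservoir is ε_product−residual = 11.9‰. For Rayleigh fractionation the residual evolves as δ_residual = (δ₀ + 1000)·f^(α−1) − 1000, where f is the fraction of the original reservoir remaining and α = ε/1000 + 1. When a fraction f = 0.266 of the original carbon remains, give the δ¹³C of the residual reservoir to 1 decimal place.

Rayleigh residual: δ_res = (δ₀ + 1000)·f^(α−1) − 1000
α = ε/1000 + 1 = 1.01190, so α − 1 = 0.01190
f^(α−1) = 0.266^(0.01190) = 0.984365
δ_res = (-18.8 + 1000) × 0.984365 − 1000 = 965.859 − 1000 = -34.14‰

-34.1‰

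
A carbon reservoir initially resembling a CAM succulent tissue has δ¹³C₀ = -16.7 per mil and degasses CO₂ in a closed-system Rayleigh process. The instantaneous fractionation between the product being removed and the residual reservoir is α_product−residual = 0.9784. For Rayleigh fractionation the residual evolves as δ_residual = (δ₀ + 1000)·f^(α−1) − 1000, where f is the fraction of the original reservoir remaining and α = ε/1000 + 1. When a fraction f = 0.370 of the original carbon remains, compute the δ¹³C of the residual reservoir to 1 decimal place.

Rayleigh residual: δ_res = (δ₀ + 1000)·f^(α−1) − 1000
α − 1 = -0.02160
f^(α−1) = 0.370^(-0.02160) = 1.021708
δ_res = (-16.7 + 1000) × 1.021708 − 1000 = 1004.646 − 1000 = 4.65 per mil

4.6 per mil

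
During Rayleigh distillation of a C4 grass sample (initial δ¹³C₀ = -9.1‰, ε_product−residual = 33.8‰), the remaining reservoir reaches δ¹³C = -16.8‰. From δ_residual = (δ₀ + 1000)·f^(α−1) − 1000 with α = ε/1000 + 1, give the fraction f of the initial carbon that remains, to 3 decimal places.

0.794

α − 1 = ε/1000 = 0.0338
(δ_res + 1000)/(δ₀ + 1000) = (-16.8 + 1000)/(-9.1 + 1000) = 983.2/990.9 = 0.992229
f = 0.992229^(1/0.0338) = exp(ln(0.992229)/0.0338) = exp(-0.00780/0.0338)
f = exp(-0.2308) = 0.7939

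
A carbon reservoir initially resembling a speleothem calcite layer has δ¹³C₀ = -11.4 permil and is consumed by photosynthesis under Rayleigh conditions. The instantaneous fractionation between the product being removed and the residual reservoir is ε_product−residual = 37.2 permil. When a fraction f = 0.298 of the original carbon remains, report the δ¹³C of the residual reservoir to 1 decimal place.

-54.9 permil

Rayleigh residual: δ_res = (δ₀ + 1000)·f^(α−1) − 1000
α = ε/1000 + 1 = 1.03720, so α − 1 = 0.03720
f^(α−1) = 0.298^(0.03720) = 0.955962
δ_res = (-11.4 + 1000) × 0.955962 − 1000 = 945.065 − 1000 = -54.94 permil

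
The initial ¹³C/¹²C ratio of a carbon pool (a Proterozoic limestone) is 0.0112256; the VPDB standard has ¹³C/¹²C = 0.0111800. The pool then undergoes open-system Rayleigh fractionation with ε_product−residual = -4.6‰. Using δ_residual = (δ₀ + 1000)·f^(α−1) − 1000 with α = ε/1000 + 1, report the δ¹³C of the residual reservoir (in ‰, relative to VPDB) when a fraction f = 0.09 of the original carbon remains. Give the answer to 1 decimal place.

15.3‰

δ₀ = (0.0112256/0.0111800 − 1)×1000 = (1.004079 − 1)×1000 = 4.079‰
α − 1 = ε/1000 = -0.0046
f^(α−1) = 0.09^(-0.0046) = 1.011138
δ_res = (4.079 + 1000) × 1.011138 − 1000 = 1015.262 − 1000 = 15.26‰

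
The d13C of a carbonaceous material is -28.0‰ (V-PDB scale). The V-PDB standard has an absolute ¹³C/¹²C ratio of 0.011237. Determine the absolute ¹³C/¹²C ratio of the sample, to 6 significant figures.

0.0109224

R_sample = R_standard × (d13C/1000 + 1)
R_sample = 0.011237 × (-28.0/1000 + 1) = 0.011237 × 0.972000
R_sample = 0.0109224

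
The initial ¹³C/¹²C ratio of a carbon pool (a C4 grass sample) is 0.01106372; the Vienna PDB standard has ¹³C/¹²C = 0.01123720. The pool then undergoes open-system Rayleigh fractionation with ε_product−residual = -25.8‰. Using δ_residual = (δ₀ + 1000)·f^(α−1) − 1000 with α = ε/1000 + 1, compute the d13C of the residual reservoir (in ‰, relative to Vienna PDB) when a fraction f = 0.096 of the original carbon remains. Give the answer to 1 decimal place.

45.9‰

δ₀ = (0.01106372/0.01123720 − 1)×1000 = (0.984562 − 1)×1000 = -15.438‰
α − 1 = ε/1000 = -0.0258
f^(α−1) = 0.096^(-0.0258) = 1.062325
δ_res = (-15.438 + 1000) × 1.062325 − 1000 = 1045.925 − 1000 = 45.92‰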